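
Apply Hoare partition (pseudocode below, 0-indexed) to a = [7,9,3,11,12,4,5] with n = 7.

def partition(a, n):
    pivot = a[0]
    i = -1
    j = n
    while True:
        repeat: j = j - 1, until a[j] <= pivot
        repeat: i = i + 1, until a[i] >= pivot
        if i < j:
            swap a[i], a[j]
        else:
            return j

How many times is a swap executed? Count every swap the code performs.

2

pivot=7
j stops at 6 (5), i stops at 0 (7); swap ⇒ [5,9,3,11,12,4,7]
j stops at 5 (4), i stops at 1 (9); swap ⇒ [5,4,3,11,12,9,7]
j stops at 2, i stops at 3; i≥j ⇒ return 2. a=[5,4,3,11,12,9,7]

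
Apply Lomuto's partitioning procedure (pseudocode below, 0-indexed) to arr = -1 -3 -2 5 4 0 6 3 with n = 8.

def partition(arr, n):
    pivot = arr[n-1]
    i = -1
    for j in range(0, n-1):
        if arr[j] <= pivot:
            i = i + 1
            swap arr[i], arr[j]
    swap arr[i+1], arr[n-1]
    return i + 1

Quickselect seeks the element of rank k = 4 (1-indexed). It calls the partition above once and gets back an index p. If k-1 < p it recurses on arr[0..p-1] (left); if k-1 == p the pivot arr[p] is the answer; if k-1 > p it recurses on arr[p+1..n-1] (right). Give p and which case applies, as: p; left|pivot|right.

pivot=3, i=-1
j=0: -1≤3, i=0, swap(0,0) ⇒ -1 -3 -2 5 4 0 6 3
j=1: -3≤3, i=1, swap(1,1) ⇒ -1 -3 -2 5 4 0 6 3
j=2: -2≤3, i=2, swap(2,2) ⇒ -1 -3 -2 5 4 0 6 3
j=3: 5>3, skip
j=4: 4>3, skip
j=5: 0≤3, i=3, swap(3,5) ⇒ -1 -3 -2 0 4 5 6 3
j=6: 6>3, skip
swap(4,7) ⇒ -1 -3 -2 0 3 5 6 4; return 4
p = 4; k-1 = 3 < 4 ⇒ left

4; left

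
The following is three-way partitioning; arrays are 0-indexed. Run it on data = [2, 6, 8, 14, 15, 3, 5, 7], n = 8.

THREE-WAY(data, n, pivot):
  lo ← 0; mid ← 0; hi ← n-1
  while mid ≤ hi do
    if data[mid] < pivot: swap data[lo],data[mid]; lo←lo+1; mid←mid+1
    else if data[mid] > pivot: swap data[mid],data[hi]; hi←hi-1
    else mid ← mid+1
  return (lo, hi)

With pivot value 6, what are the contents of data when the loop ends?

[2, 5, 3, 6, 15, 14, 7, 8]

lo=0 mid=0 hi=7
2<6: swap(0,0), lo=1 mid=1 ⇒ [2, 6, 8, 14, 15, 3, 5, 7]
6=6: mid=2
8>6: swap(2,7), hi=6 ⇒ [2, 6, 7, 14, 15, 3, 5, 8]
7>6: swap(2,6), hi=5 ⇒ [2, 6, 5, 14, 15, 3, 7, 8]
5<6: swap(1,2), lo=2 mid=3 ⇒ [2, 5, 6, 14, 15, 3, 7, 8]
14>6: swap(3,5), hi=4 ⇒ [2, 5, 6, 3, 15, 14, 7, 8]
3<6: swap(2,3), lo=3 mid=4 ⇒ [2, 5, 3, 6, 15, 14, 7, 8]
15>6: swap(4,4), hi=3 ⇒ [2, 5, 3, 6, 15, 14, 7, 8]
done. lo=3 hi=3; data=[2, 5, 3, 6, 15, 14, 7, 8]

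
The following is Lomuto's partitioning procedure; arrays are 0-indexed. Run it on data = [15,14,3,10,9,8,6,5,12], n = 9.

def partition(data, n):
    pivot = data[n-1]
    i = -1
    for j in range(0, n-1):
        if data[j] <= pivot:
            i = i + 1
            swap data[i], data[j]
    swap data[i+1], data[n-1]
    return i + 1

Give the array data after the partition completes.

[3,10,9,8,6,5,12,14,15]

pivot = data[8] = 12; i = -1
j=0: data[0]=15 > 12 → no swap
j=1: data[1]=14 > 12 → no swap
j=2: data[2]=3 ≤ 12 → i=0, swap data[0],data[2] → [3,14,15,10,9,8,6,5,12]
j=3: data[3]=10 ≤ 12 → i=1, swap data[1],data[3] → [3,10,15,14,9,8,6,5,12]
j=4: data[4]=9 ≤ 12 → i=2, swap data[2],data[4] → [3,10,9,14,15,8,6,5,12]
j=5: data[5]=8 ≤ 12 → i=3, swap data[3],data[5] → [3,10,9,8,15,14,6,5,12]
j=6: data[6]=6 ≤ 12 → i=4, swap data[4],data[6] → [3,10,9,8,6,14,15,5,12]
j=7: data[7]=5 ≤ 12 → i=5, swap data[5],data[7] → [3,10,9,8,6,5,15,14,12]
final swap data[6],data[8] → [3,10,9,8,6,5,12,14,15]; return 6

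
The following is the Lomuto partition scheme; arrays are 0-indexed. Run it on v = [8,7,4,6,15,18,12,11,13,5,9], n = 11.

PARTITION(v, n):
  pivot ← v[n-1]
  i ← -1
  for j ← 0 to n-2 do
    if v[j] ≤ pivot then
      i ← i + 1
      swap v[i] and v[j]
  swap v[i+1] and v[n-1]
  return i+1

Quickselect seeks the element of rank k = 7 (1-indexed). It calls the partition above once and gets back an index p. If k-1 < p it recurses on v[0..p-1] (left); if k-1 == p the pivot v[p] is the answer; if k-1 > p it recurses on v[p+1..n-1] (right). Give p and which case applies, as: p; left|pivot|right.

pivot=9, i=-1
j=0: 8≤9, i=0, swap(0,0) ⇒ [8,7,4,6,15,18,12,11,13,5,9]
j=1: 7≤9, i=1, swap(1,1) ⇒ [8,7,4,6,15,18,12,11,13,5,9]
j=2: 4≤9, i=2, swap(2,2) ⇒ [8,7,4,6,15,18,12,11,13,5,9]
j=3: 6≤9, i=3, swap(3,3) ⇒ [8,7,4,6,15,18,12,11,13,5,9]
j=4: 15>9, skip
j=5: 18>9, skip
j=6: 12>9, skip
j=7: 11>9, skip
j=8: 13>9, skip
j=9: 5≤9, i=4, swap(4,9) ⇒ [8,7,4,6,5,18,12,11,13,15,9]
swap(5,10) ⇒ [8,7,4,6,5,9,12,11,13,15,18]; return 5
p = 5; k-1 = 6 > 5 ⇒ right

5; right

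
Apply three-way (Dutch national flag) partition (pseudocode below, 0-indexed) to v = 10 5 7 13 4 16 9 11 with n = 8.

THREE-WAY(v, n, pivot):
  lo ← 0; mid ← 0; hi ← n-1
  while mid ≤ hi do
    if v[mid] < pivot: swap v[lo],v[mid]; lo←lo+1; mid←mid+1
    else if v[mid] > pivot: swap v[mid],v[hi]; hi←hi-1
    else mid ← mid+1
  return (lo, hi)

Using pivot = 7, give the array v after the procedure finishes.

pivot = 7; lo=0, mid=0, hi=7
v[mid]=10>7: swap v[0],v[7]; hi=6 → 11 5 7 13 4 16 9 10
v[mid]=11>7: swap v[0],v[6]; hi=5 → 9 5 7 13 4 16 11 10
v[mid]=9>7: swap v[0],v[5]; hi=4 → 16 5 7 13 4 9 11 10
v[mid]=16>7: swap v[0],v[4]; hi=3 → 4 5 7 13 16 9 11 10
v[mid]=4<7: swap v[0],v[0]; lo=1,mid=1 → 4 5 7 13 16 9 11 10
v[mid]=5<7: swap v[1],v[1]; lo=2,mid=2 → 4 5 7 13 16 9 11 10
v[mid]=7=7: mid=3
v[mid]=13>7: swap v[3],v[3]; hi=2 → 4 5 7 13 16 9 11 10
end: lo=2, hi=2; v = 4 5 7 13 16 9 11 10

4 5 7 13 16 9 11 10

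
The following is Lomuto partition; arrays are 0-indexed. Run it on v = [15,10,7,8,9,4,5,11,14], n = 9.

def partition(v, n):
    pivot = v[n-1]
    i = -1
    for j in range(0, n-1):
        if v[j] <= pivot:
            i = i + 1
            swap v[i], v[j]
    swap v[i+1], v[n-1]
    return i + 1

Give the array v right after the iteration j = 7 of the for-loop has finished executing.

[10,7,8,9,4,5,11,15,14]

pivot = v[8] = 14; i = -1
j=0: v[0]=15 > 14 → no swap
j=1: v[1]=10 ≤ 14 → i=0, swap v[0],v[1] → [10,15,7,8,9,4,5,11,14]
j=2: v[2]=7 ≤ 14 → i=1, swap v[1],v[2] → [10,7,15,8,9,4,5,11,14]
j=3: v[3]=8 ≤ 14 → i=2, swap v[2],v[3] → [10,7,8,15,9,4,5,11,14]
j=4: v[4]=9 ≤ 14 → i=3, swap v[3],v[4] → [10,7,8,9,15,4,5,11,14]
j=5: v[5]=4 ≤ 14 → i=4, swap v[4],v[5] → [10,7,8,9,4,15,5,11,14]
j=6: v[6]=5 ≤ 14 → i=5, swap v[5],v[6] → [10,7,8,9,4,5,15,11,14]
j=7: v[7]=11 ≤ 14 → i=6, swap v[6],v[7] → [10,7,8,9,4,5,11,15,14]
(after j=7) v = [10,7,8,9,4,5,11,15,14]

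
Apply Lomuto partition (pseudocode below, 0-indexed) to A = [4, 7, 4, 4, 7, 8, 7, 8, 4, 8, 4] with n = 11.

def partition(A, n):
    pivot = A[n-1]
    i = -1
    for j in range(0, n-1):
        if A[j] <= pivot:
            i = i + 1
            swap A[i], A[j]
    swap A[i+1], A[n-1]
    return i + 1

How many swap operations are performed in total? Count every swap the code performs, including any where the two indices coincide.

pivot = A[10] = 4; i = -1
j=0: A[0]=4 ≤ 4 → i=0, swap A[0],A[0] (no change) → [4, 7, 4, 4, 7, 8, 7, 8, 4, 8, 4]
j=1: A[1]=7 > 4 → no swap
j=2: A[2]=4 ≤ 4 → i=1, swap A[1],A[2] → [4, 4, 7, 4, 7, 8, 7, 8, 4, 8, 4]
j=3: A[3]=4 ≤ 4 → i=2, swap A[2],A[3] → [4, 4, 4, 7, 7, 8, 7, 8, 4, 8, 4]
j=4: A[4]=7 > 4 → no swap
j=5: A[5]=8 > 4 → no swap
j=6: A[6]=7 > 4 → no swap
j=7: A[7]=8 > 4 → no swap
j=8: A[8]=4 ≤ 4 → i=3, swap A[3],A[8] → [4, 4, 4, 4, 7, 8, 7, 8, 7, 8, 4]
j=9: A[9]=8 > 4 → no swap
final swap A[4],A[10] → [4, 4, 4, 4, 4, 8, 7, 8, 7, 8, 7]; return 4

5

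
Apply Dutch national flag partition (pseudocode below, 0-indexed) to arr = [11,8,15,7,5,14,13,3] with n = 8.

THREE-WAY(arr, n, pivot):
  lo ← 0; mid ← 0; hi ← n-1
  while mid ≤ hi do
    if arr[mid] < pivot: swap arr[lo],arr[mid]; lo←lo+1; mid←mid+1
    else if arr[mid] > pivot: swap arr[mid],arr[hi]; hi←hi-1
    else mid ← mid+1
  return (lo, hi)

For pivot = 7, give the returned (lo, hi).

lo=0 mid=0 hi=7
11>7: swap(0,7), hi=6 ⇒ [3,8,15,7,5,14,13,11]
3<7: swap(0,0), lo=1 mid=1 ⇒ [3,8,15,7,5,14,13,11]
8>7: swap(1,6), hi=5 ⇒ [3,13,15,7,5,14,8,11]
13>7: swap(1,5), hi=4 ⇒ [3,14,15,7,5,13,8,11]
14>7: swap(1,4), hi=3 ⇒ [3,5,15,7,14,13,8,11]
5<7: swap(1,1), lo=2 mid=2 ⇒ [3,5,15,7,14,13,8,11]
15>7: swap(2,3), hi=2 ⇒ [3,5,7,15,14,13,8,11]
7=7: mid=3
done. lo=2 hi=2; arr=[3,5,7,15,14,13,8,11]

(2, 2)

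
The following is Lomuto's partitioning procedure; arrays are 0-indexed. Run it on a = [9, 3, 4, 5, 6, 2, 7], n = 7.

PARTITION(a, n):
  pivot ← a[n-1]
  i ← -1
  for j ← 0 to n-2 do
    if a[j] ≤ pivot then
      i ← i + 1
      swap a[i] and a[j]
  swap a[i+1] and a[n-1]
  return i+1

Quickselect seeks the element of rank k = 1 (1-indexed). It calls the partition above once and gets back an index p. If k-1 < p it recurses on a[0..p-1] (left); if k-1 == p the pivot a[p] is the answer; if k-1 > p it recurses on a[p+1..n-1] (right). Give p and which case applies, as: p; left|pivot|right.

5; left

pivot = a[6] = 7; i = -1
j=0: a[0]=9 > 7 → no swap
j=1: a[1]=3 ≤ 7 → i=0, swap a[0],a[1] → [3, 9, 4, 5, 6, 2, 7]
j=2: a[2]=4 ≤ 7 → i=1, swap a[1],a[2] → [3, 4, 9, 5, 6, 2, 7]
j=3: a[3]=5 ≤ 7 → i=2, swap a[2],a[3] → [3, 4, 5, 9, 6, 2, 7]
j=4: a[4]=6 ≤ 7 → i=3, swap a[3],a[4] → [3, 4, 5, 6, 9, 2, 7]
j=5: a[5]=2 ≤ 7 → i=4, swap a[4],a[5] → [3, 4, 5, 6, 2, 9, 7]
final swap a[5],a[6] → [3, 4, 5, 6, 2, 7, 9]; return 5
p = 5; k-1 = 0 < 5 ⇒ left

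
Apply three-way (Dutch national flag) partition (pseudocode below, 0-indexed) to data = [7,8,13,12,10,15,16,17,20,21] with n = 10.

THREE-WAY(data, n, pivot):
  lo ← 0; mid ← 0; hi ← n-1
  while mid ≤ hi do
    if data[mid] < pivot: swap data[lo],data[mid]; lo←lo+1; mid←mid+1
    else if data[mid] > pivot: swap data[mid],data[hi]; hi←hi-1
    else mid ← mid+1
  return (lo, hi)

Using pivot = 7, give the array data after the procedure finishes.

[7,13,12,10,15,16,17,20,21,8]

pivot = 7; lo=0, mid=0, hi=9
data[mid]=7=7: mid=1
data[mid]=8>7: swap data[1],data[9]; hi=8 → [7,21,13,12,10,15,16,17,20,8]
data[mid]=21>7: swap data[1],data[8]; hi=7 → [7,20,13,12,10,15,16,17,21,8]
data[mid]=20>7: swap data[1],data[7]; hi=6 → [7,17,13,12,10,15,16,20,21,8]
data[mid]=17>7: swap data[1],data[6]; hi=5 → [7,16,13,12,10,15,17,20,21,8]
data[mid]=16>7: swap data[1],data[5]; hi=4 → [7,15,13,12,10,16,17,20,21,8]
data[mid]=15>7: swap data[1],data[4]; hi=3 → [7,10,13,12,15,16,17,20,21,8]
data[mid]=10>7: swap data[1],data[3]; hi=2 → [7,12,13,10,15,16,17,20,21,8]
data[mid]=12>7: swap data[1],data[2]; hi=1 → [7,13,12,10,15,16,17,20,21,8]
data[mid]=13>7: swap data[1],data[1]; hi=0 → [7,13,12,10,15,16,17,20,21,8]
end: lo=0, hi=0; data = [7,13,12,10,15,16,17,20,21,8]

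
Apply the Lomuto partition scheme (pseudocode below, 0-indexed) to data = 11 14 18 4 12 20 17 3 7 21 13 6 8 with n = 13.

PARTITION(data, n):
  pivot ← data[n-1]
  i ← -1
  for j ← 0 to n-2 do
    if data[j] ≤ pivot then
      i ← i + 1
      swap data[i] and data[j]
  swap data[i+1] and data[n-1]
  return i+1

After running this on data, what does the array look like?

4 3 7 6 8 20 17 14 18 21 13 11 12

pivot = data[12] = 8; i = -1
j=0: data[0]=11 > 8 → no swap
j=1: data[1]=14 > 8 → no swap
j=2: data[2]=18 > 8 → no swap
j=3: data[3]=4 ≤ 8 → i=0, swap data[0],data[3] → 4 14 18 11 12 20 17 3 7 21 13 6 8
j=4: data[4]=12 > 8 → no swap
j=5: data[5]=20 > 8 → no swap
j=6: data[6]=17 > 8 → no swap
j=7: data[7]=3 ≤ 8 → i=1, swap data[1],data[7] → 4 3 18 11 12 20 17 14 7 21 13 6 8
j=8: data[8]=7 ≤ 8 → i=2, swap data[2],data[8] → 4 3 7 11 12 20 17 14 18 21 13 6 8
j=9: data[9]=21 > 8 → no swap
j=10: data[10]=13 > 8 → no swap
j=11: data[11]=6 ≤ 8 → i=3, swap data[3],data[11] → 4 3 7 6 12 20 17 14 18 21 13 11 8
final swap data[4],data[12] → 4 3 7 6 8 20 17 14 18 21 13 11 12; return 4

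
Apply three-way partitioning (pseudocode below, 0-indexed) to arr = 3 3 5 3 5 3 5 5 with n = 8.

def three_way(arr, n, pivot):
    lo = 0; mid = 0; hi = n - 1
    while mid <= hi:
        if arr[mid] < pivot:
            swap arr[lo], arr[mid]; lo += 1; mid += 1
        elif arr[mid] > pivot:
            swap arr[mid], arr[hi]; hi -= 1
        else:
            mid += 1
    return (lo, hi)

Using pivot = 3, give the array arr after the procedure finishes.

3 3 3 3 5 5 5 5

lo=0 mid=0 hi=7
3=3: mid=1
3=3: mid=2
5>3: swap(2,7), hi=6 ⇒ 3 3 5 3 5 3 5 5
5>3: swap(2,6), hi=5 ⇒ 3 3 5 3 5 3 5 5
5>3: swap(2,5), hi=4 ⇒ 3 3 3 3 5 5 5 5
3=3: mid=3
3=3: mid=4
5>3: swap(4,4), hi=3 ⇒ 3 3 3 3 5 5 5 5
done. lo=0 hi=3; arr=3 3 3 3 5 5 5 5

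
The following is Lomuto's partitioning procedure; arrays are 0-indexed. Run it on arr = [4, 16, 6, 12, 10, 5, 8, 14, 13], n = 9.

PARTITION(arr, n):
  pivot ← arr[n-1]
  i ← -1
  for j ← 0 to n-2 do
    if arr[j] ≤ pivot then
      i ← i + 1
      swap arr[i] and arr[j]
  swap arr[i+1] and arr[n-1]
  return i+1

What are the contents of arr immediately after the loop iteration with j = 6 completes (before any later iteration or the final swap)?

[4, 6, 12, 10, 5, 8, 16, 14, 13]

pivot=13, i=-1
j=0: 4≤13, i=0, swap(0,0) ⇒ [4, 16, 6, 12, 10, 5, 8, 14, 13]
j=1: 16>13, skip
j=2: 6≤13, i=1, swap(1,2) ⇒ [4, 6, 16, 12, 10, 5, 8, 14, 13]
j=3: 12≤13, i=2, swap(2,3) ⇒ [4, 6, 12, 16, 10, 5, 8, 14, 13]
j=4: 10≤13, i=3, swap(3,4) ⇒ [4, 6, 12, 10, 16, 5, 8, 14, 13]
j=5: 5≤13, i=4, swap(4,5) ⇒ [4, 6, 12, 10, 5, 16, 8, 14, 13]
j=6: 8≤13, i=5, swap(5,6) ⇒ [4, 6, 12, 10, 5, 8, 16, 14, 13]
(after j=6) arr = [4, 6, 12, 10, 5, 8, 16, 14, 13]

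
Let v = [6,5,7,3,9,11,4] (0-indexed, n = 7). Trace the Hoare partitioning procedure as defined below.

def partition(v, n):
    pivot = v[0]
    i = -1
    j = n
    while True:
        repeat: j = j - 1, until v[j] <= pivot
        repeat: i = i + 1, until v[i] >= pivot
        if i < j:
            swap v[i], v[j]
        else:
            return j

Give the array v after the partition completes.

[4,5,3,7,9,11,6]

pivot = v[0] = 6; i = -1, j = 7
j→6 (v[6]=4≤6), i→0 (v[0]=6≥6); i<j, swap → [4,5,7,3,9,11,6]
j→3 (v[3]=3≤6), i→2 (v[2]=7≥6); i<j, swap → [4,5,3,7,9,11,6]
j→2, i→3; i≥j, return j=2. v = [4,5,3,7,9,11,6]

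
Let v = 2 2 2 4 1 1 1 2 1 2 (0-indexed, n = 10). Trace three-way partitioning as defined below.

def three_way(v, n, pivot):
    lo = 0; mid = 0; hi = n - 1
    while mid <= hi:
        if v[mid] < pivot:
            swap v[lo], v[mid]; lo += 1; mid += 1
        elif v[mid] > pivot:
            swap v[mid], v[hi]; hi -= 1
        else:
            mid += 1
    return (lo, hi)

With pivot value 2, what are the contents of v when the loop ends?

lo=0 mid=0 hi=9
2=2: mid=1
2=2: mid=2
2=2: mid=3
4>2: swap(3,9), hi=8 ⇒ 2 2 2 2 1 1 1 2 1 4
2=2: mid=4
1<2: swap(0,4), lo=1 mid=5 ⇒ 1 2 2 2 2 1 1 2 1 4
1<2: swap(1,5), lo=2 mid=6 ⇒ 1 1 2 2 2 2 1 2 1 4
1<2: swap(2,6), lo=3 mid=7 ⇒ 1 1 1 2 2 2 2 2 1 4
2=2: mid=8
1<2: swap(3,8), lo=4 mid=9 ⇒ 1 1 1 1 2 2 2 2 2 4
done. lo=4 hi=8; v=1 1 1 1 2 2 2 2 2 4

1 1 1 1 2 2 2 2 2 4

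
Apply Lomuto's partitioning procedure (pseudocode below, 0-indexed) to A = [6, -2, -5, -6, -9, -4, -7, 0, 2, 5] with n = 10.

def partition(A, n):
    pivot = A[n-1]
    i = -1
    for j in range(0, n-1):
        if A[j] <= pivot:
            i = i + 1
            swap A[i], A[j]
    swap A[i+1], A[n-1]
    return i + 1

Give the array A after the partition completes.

[-2, -5, -6, -9, -4, -7, 0, 2, 5, 6]

pivot = A[9] = 5; i = -1
j=0: A[0]=6 > 5 → no swap
j=1: A[1]=-2 ≤ 5 → i=0, swap A[0],A[1] → [-2, 6, -5, -6, -9, -4, -7, 0, 2, 5]
j=2: A[2]=-5 ≤ 5 → i=1, swap A[1],A[2] → [-2, -5, 6, -6, -9, -4, -7, 0, 2, 5]
j=3: A[3]=-6 ≤ 5 → i=2, swap A[2],A[3] → [-2, -5, -6, 6, -9, -4, -7, 0, 2, 5]
j=4: A[4]=-9 ≤ 5 → i=3, swap A[3],A[4] → [-2, -5, -6, -9, 6, -4, -7, 0, 2, 5]
j=5: A[5]=-4 ≤ 5 → i=4, swap A[4],A[5] → [-2, -5, -6, -9, -4, 6, -7, 0, 2, 5]
j=6: A[6]=-7 ≤ 5 → i=5, swap A[5],A[6] → [-2, -5, -6, -9, -4, -7, 6, 0, 2, 5]
j=7: A[7]=0 ≤ 5 → i=6, swap A[6],A[7] → [-2, -5, -6, -9, -4, -7, 0, 6, 2, 5]
j=8: A[8]=2 ≤ 5 → i=7, swap A[7],A[8] → [-2, -5, -6, -9, -4, -7, 0, 2, 6, 5]
final swap A[8],A[9] → [-2, -5, -6, -9, -4, -7, 0, 2, 5, 6]; return 8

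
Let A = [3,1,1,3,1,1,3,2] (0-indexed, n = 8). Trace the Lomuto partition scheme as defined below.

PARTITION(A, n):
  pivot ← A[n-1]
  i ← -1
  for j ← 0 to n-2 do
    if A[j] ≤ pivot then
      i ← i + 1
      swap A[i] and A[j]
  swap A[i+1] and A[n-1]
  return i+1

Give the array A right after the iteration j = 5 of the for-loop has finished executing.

pivot=2, i=-1
j=0: 3>2, skip
j=1: 1≤2, i=0, swap(0,1) ⇒ [1,3,1,3,1,1,3,2]
j=2: 1≤2, i=1, swap(1,2) ⇒ [1,1,3,3,1,1,3,2]
j=3: 3>2, skip
j=4: 1≤2, i=2, swap(2,4) ⇒ [1,1,1,3,3,1,3,2]
j=5: 1≤2, i=3, swap(3,5) ⇒ [1,1,1,1,3,3,3,2]
(after j=5) A = [1,1,1,1,3,3,3,2]

[1,1,1,1,3,3,3,2]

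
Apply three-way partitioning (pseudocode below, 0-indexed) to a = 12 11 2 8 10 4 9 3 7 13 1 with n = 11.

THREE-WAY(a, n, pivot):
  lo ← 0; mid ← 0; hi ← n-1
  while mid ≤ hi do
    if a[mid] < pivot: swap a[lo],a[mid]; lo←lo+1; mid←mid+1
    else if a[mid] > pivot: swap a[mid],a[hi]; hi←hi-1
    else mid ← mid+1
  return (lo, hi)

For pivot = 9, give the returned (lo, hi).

(6, 6)

lo=0 mid=0 hi=10
12>9: swap(0,10), hi=9 ⇒ 1 11 2 8 10 4 9 3 7 13 12
1<9: swap(0,0), lo=1 mid=1 ⇒ 1 11 2 8 10 4 9 3 7 13 12
11>9: swap(1,9), hi=8 ⇒ 1 13 2 8 10 4 9 3 7 11 12
13>9: swap(1,8), hi=7 ⇒ 1 7 2 8 10 4 9 3 13 11 12
7<9: swap(1,1), lo=2 mid=2 ⇒ 1 7 2 8 10 4 9 3 13 11 12
2<9: swap(2,2), lo=3 mid=3 ⇒ 1 7 2 8 10 4 9 3 13 11 12
8<9: swap(3,3), lo=4 mid=4 ⇒ 1 7 2 8 10 4 9 3 13 11 12
10>9: swap(4,7), hi=6 ⇒ 1 7 2 8 3 4 9 10 13 11 12
3<9: swap(4,4), lo=5 mid=5 ⇒ 1 7 2 8 3 4 9 10 13 11 12
4<9: swap(5,5), lo=6 mid=6 ⇒ 1 7 2 8 3 4 9 10 13 11 12
9=9: mid=7
done. lo=6 hi=6; a=1 7 2 8 3 4 9 10 13 11 12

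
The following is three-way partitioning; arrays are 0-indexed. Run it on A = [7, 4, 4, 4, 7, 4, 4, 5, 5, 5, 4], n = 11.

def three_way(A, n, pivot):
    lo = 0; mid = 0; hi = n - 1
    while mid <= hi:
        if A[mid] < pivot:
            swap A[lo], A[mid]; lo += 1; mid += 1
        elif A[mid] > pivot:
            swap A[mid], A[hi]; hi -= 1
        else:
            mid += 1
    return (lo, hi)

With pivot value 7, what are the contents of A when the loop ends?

pivot = 7; lo=0, mid=0, hi=10
A[mid]=7=7: mid=1
A[mid]=4<7: swap A[0],A[1]; lo=1,mid=2 → [4, 7, 4, 4, 7, 4, 4, 5, 5, 5, 4]
A[mid]=4<7: swap A[1],A[2]; lo=2,mid=3 → [4, 4, 7, 4, 7, 4, 4, 5, 5, 5, 4]
A[mid]=4<7: swap A[2],A[3]; lo=3,mid=4 → [4, 4, 4, 7, 7, 4, 4, 5, 5, 5, 4]
A[mid]=7=7: mid=5
A[mid]=4<7: swap A[3],A[5]; lo=4,mid=6 → [4, 4, 4, 4, 7, 7, 4, 5, 5, 5, 4]
A[mid]=4<7: swap A[4],A[6]; lo=5,mid=7 → [4, 4, 4, 4, 4, 7, 7, 5, 5, 5, 4]
A[mid]=5<7: swap A[5],A[7]; lo=6,mid=8 → [4, 4, 4, 4, 4, 5, 7, 7, 5, 5, 4]
A[mid]=5<7: swap A[6],A[8]; lo=7,mid=9 → [4, 4, 4, 4, 4, 5, 5, 7, 7, 5, 4]
A[mid]=5<7: swap A[7],A[9]; lo=8,mid=10 → [4, 4, 4, 4, 4, 5, 5, 5, 7, 7, 4]
A[mid]=4<7: swap A[8],A[10]; lo=9,mid=11 → [4, 4, 4, 4, 4, 5, 5, 5, 4, 7, 7]
end: lo=9, hi=10; A = [4, 4, 4, 4, 4, 5, 5, 5, 4, 7, 7]

[4, 4, 4, 4, 4, 5, 5, 5, 4, 7, 7]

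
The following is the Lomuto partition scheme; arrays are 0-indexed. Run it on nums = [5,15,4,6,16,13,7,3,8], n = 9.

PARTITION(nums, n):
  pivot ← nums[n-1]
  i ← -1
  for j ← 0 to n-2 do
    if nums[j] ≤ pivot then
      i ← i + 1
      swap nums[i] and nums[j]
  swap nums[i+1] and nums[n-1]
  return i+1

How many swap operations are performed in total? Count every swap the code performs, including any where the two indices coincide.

pivot = nums[8] = 8; i = -1
j=0: nums[0]=5 ≤ 8 → i=0, swap nums[0],nums[0] (no change) → [5,15,4,6,16,13,7,3,8]
j=1: nums[1]=15 > 8 → no swap
j=2: nums[2]=4 ≤ 8 → i=1, swap nums[1],nums[2] → [5,4,15,6,16,13,7,3,8]
j=3: nums[3]=6 ≤ 8 → i=2, swap nums[2],nums[3] → [5,4,6,15,16,13,7,3,8]
j=4: nums[4]=16 > 8 → no swap
j=5: nums[5]=13 > 8 → no swap
j=6: nums[6]=7 ≤ 8 → i=3, swap nums[3],nums[6] → [5,4,6,7,16,13,15,3,8]
j=7: nums[7]=3 ≤ 8 → i=4, swap nums[4],nums[7] → [5,4,6,7,3,13,15,16,8]
final swap nums[5],nums[8] → [5,4,6,7,3,8,15,16,13]; return 5

6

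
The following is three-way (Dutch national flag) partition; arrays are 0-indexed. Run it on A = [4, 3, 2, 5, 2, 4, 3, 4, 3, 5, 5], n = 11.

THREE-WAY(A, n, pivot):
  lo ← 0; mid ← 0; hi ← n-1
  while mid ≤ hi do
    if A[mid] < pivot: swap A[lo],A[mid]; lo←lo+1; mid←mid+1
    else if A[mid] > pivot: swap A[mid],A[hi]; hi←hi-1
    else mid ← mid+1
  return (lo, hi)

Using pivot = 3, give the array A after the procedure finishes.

[2, 2, 3, 3, 3, 4, 4, 5, 5, 5, 4]

pivot = 3; lo=0, mid=0, hi=10
A[mid]=4>3: swap A[0],A[10]; hi=9 → [5, 3, 2, 5, 2, 4, 3, 4, 3, 5, 4]
A[mid]=5>3: swap A[0],A[9]; hi=8 → [5, 3, 2, 5, 2, 4, 3, 4, 3, 5, 4]
A[mid]=5>3: swap A[0],A[8]; hi=7 → [3, 3, 2, 5, 2, 4, 3, 4, 5, 5, 4]
A[mid]=3=3: mid=1
A[mid]=3=3: mid=2
A[mid]=2<3: swap A[0],A[2]; lo=1,mid=3 → [2, 3, 3, 5, 2, 4, 3, 4, 5, 5, 4]
A[mid]=5>3: swap A[3],A[7]; hi=6 → [2, 3, 3, 4, 2, 4, 3, 5, 5, 5, 4]
A[mid]=4>3: swap A[3],A[6]; hi=5 → [2, 3, 3, 3, 2, 4, 4, 5, 5, 5, 4]
A[mid]=3=3: mid=4
A[mid]=2<3: swap A[1],A[4]; lo=2,mid=5 → [2, 2, 3, 3, 3, 4, 4, 5, 5, 5, 4]
A[mid]=4>3: swap A[5],A[5]; hi=4 → [2, 2, 3, 3, 3, 4, 4, 5, 5, 5, 4]
end: lo=2, hi=4; A = [2, 2, 3, 3, 3, 4, 4, 5, 5, 5, 4]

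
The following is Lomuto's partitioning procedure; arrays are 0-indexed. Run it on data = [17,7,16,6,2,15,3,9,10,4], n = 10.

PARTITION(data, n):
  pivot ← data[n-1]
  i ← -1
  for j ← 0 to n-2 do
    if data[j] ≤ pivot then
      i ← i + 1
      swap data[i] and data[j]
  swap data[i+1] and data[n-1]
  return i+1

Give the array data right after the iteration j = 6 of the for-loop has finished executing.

pivot = data[9] = 4; i = -1
j=0: data[0]=17 > 4 → no swap
j=1: data[1]=7 > 4 → no swap
j=2: data[2]=16 > 4 → no swap
j=3: data[3]=6 > 4 → no swap
j=4: data[4]=2 ≤ 4 → i=0, swap data[0],data[4] → [2,7,16,6,17,15,3,9,10,4]
j=5: data[5]=15 > 4 → no swap
j=6: data[6]=3 ≤ 4 → i=1, swap data[1],data[6] → [2,3,16,6,17,15,7,9,10,4]
(after j=6) data = [2,3,16,6,17,15,7,9,10,4]

[2,3,16,6,17,15,7,9,10,4]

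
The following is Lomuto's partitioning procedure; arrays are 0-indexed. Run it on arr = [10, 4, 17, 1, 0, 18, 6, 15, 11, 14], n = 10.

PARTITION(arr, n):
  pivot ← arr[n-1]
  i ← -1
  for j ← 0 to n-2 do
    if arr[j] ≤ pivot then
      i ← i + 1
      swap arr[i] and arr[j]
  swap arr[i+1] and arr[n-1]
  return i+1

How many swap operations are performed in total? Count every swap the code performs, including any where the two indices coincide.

pivot = arr[9] = 14; i = -1
j=0: arr[0]=10 ≤ 14 → i=0, swap arr[0],arr[0] (no change) → [10, 4, 17, 1, 0, 18, 6, 15, 11, 14]
j=1: arr[1]=4 ≤ 14 → i=1, swap arr[1],arr[1] (no change) → [10, 4, 17, 1, 0, 18, 6, 15, 11, 14]
j=2: arr[2]=17 > 14 → no swap
j=3: arr[3]=1 ≤ 14 → i=2, swap arr[2],arr[3] → [10, 4, 1, 17, 0, 18, 6, 15, 11, 14]
j=4: arr[4]=0 ≤ 14 → i=3, swap arr[3],arr[4] → [10, 4, 1, 0, 17, 18, 6, 15, 11, 14]
j=5: arr[5]=18 > 14 → no swap
j=6: arr[6]=6 ≤ 14 → i=4, swap arr[4],arr[6] → [10, 4, 1, 0, 6, 18, 17, 15, 11, 14]
j=7: arr[7]=15 > 14 → no swap
j=8: arr[8]=11 ≤ 14 → i=5, swap arr[5],arr[8] → [10, 4, 1, 0, 6, 11, 17, 15, 18, 14]
final swap arr[6],arr[9] → [10, 4, 1, 0, 6, 11, 14, 15, 18, 17]; return 6

7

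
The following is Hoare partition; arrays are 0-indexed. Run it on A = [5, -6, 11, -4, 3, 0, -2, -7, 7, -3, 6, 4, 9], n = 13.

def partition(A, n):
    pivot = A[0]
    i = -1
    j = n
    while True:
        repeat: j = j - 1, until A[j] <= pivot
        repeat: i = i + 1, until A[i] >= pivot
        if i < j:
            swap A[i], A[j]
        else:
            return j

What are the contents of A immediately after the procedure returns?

[4, -6, -3, -4, 3, 0, -2, -7, 7, 11, 6, 5, 9]

pivot=5
j stops at 11 (4), i stops at 0 (5); swap ⇒ [4, -6, 11, -4, 3, 0, -2, -7, 7, -3, 6, 5, 9]
j stops at 9 (-3), i stops at 2 (11); swap ⇒ [4, -6, -3, -4, 3, 0, -2, -7, 7, 11, 6, 5, 9]
j stops at 7, i stops at 8; i≥j ⇒ return 7. A=[4, -6, -3, -4, 3, 0, -2, -7, 7, 11, 6, 5, 9]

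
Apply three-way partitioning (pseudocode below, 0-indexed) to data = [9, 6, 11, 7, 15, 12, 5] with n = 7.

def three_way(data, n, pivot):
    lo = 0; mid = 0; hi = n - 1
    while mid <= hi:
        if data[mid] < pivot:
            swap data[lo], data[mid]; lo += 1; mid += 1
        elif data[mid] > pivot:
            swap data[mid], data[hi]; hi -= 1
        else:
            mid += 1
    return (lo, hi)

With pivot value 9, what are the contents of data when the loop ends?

pivot = 9; lo=0, mid=0, hi=6
data[mid]=9=9: mid=1
data[mid]=6<9: swap data[0],data[1]; lo=1,mid=2 → [6, 9, 11, 7, 15, 12, 5]
data[mid]=11>9: swap data[2],data[6]; hi=5 → [6, 9, 5, 7, 15, 12, 11]
data[mid]=5<9: swap data[1],data[2]; lo=2,mid=3 → [6, 5, 9, 7, 15, 12, 11]
data[mid]=7<9: swap data[2],data[3]; lo=3,mid=4 → [6, 5, 7, 9, 15, 12, 11]
data[mid]=15>9: swap data[4],data[5]; hi=4 → [6, 5, 7, 9, 12, 15, 11]
data[mid]=12>9: swap data[4],data[4]; hi=3 → [6, 5, 7, 9, 12, 15, 11]
end: lo=3, hi=3; data = [6, 5, 7, 9, 12, 15, 11]

[6, 5, 7, 9, 12, 15, 11]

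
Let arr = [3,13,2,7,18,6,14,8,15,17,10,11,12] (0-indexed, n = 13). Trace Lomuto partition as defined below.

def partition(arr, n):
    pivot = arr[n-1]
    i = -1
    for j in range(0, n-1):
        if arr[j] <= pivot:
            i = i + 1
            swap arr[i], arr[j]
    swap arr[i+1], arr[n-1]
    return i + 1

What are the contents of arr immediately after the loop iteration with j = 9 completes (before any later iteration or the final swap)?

[3,2,7,6,8,13,14,18,15,17,10,11,12]

pivot = arr[12] = 12; i = -1
j=0: arr[0]=3 ≤ 12 → i=0, swap arr[0],arr[0] (no change) → [3,13,2,7,18,6,14,8,15,17,10,11,12]
j=1: arr[1]=13 > 12 → no swap
j=2: arr[2]=2 ≤ 12 → i=1, swap arr[1],arr[2] → [3,2,13,7,18,6,14,8,15,17,10,11,12]
j=3: arr[3]=7 ≤ 12 → i=2, swap arr[2],arr[3] → [3,2,7,13,18,6,14,8,15,17,10,11,12]
j=4: arr[4]=18 > 12 → no swap
j=5: arr[5]=6 ≤ 12 → i=3, swap arr[3],arr[5] → [3,2,7,6,18,13,14,8,15,17,10,11,12]
j=6: arr[6]=14 > 12 → no swap
j=7: arr[7]=8 ≤ 12 → i=4, swap arr[4],arr[7] → [3,2,7,6,8,13,14,18,15,17,10,11,12]
j=8: arr[8]=15 > 12 → no swap
j=9: arr[9]=17 > 12 → no swap
(after j=9) arr = [3,2,7,6,8,13,14,18,15,17,10,11,12]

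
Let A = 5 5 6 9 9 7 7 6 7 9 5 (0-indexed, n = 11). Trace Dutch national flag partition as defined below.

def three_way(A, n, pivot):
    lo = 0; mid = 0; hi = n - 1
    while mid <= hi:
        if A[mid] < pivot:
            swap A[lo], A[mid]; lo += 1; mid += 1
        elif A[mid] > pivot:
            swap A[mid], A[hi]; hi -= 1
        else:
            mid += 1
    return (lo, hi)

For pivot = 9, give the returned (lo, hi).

lo=0 mid=0 hi=10
5<9: swap(0,0), lo=1 mid=1 ⇒ 5 5 6 9 9 7 7 6 7 9 5
5<9: swap(1,1), lo=2 mid=2 ⇒ 5 5 6 9 9 7 7 6 7 9 5
6<9: swap(2,2), lo=3 mid=3 ⇒ 5 5 6 9 9 7 7 6 7 9 5
9=9: mid=4
9=9: mid=5
7<9: swap(3,5), lo=4 mid=6 ⇒ 5 5 6 7 9 9 7 6 7 9 5
7<9: swap(4,6), lo=5 mid=7 ⇒ 5 5 6 7 7 9 9 6 7 9 5
6<9: swap(5,7), lo=6 mid=8 ⇒ 5 5 6 7 7 6 9 9 7 9 5
7<9: swap(6,8), lo=7 mid=9 ⇒ 5 5 6 7 7 6 7 9 9 9 5
9=9: mid=10
5<9: swap(7,10), lo=8 mid=11 ⇒ 5 5 6 7 7 6 7 5 9 9 9
done. lo=8 hi=10; A=5 5 6 7 7 6 7 5 9 9 9

(8, 10)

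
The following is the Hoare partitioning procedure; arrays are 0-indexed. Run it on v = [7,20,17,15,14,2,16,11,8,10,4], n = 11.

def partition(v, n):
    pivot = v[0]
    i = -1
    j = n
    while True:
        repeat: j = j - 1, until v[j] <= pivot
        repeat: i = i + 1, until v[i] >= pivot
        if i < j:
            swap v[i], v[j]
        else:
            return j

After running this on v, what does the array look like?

[4,2,17,15,14,20,16,11,8,10,7]

pivot=7
j stops at 10 (4), i stops at 0 (7); swap ⇒ [4,20,17,15,14,2,16,11,8,10,7]
j stops at 5 (2), i stops at 1 (20); swap ⇒ [4,2,17,15,14,20,16,11,8,10,7]
j stops at 1, i stops at 2; i≥j ⇒ return 1. v=[4,2,17,15,14,20,16,11,8,10,7]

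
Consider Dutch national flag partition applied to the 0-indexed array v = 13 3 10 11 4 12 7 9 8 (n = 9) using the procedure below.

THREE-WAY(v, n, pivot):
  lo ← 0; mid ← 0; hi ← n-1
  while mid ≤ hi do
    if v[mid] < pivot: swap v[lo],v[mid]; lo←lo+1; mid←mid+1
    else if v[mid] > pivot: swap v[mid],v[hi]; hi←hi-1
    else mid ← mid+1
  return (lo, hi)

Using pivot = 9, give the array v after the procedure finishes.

lo=0 mid=0 hi=8
13>9: swap(0,8), hi=7 ⇒ 8 3 10 11 4 12 7 9 13
8<9: swap(0,0), lo=1 mid=1 ⇒ 8 3 10 11 4 12 7 9 13
3<9: swap(1,1), lo=2 mid=2 ⇒ 8 3 10 11 4 12 7 9 13
10>9: swap(2,7), hi=6 ⇒ 8 3 9 11 4 12 7 10 13
9=9: mid=3
11>9: swap(3,6), hi=5 ⇒ 8 3 9 7 4 12 11 10 13
7<9: swap(2,3), lo=3 mid=4 ⇒ 8 3 7 9 4 12 11 10 13
4<9: swap(3,4), lo=4 mid=5 ⇒ 8 3 7 4 9 12 11 10 13
12>9: swap(5,5), hi=4 ⇒ 8 3 7 4 9 12 11 10 13
done. lo=4 hi=4; v=8 3 7 4 9 12 11 10 13

8 3 7 4 9 12 11 10 13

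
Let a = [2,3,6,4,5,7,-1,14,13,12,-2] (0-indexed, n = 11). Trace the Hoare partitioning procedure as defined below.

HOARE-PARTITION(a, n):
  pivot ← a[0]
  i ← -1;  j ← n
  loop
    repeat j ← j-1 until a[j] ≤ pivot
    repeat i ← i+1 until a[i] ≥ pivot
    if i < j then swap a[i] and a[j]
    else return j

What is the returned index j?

pivot = a[0] = 2; i = -1, j = 11
j→10 (a[10]=-2≤2), i→0 (a[0]=2≥2); i<j, swap → [-2,3,6,4,5,7,-1,14,13,12,2]
j→6 (a[6]=-1≤2), i→1 (a[1]=3≥2); i<j, swap → [-2,-1,6,4,5,7,3,14,13,12,2]
j→1, i→2; i≥j, return j=1. a = [-2,-1,6,4,5,7,3,14,13,12,2]

1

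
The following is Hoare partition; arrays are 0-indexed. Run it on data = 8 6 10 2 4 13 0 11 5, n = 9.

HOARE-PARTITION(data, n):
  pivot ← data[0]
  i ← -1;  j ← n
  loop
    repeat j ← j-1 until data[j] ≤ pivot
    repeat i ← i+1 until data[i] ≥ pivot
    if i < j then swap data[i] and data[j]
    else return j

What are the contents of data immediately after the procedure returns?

5 6 0 2 4 13 10 11 8

pivot = data[0] = 8; i = -1, j = 9
j→8 (data[8]=5≤8), i→0 (data[0]=8≥8); i<j, swap → 5 6 10 2 4 13 0 11 8
j→6 (data[6]=0≤8), i→2 (data[2]=10≥8); i<j, swap → 5 6 0 2 4 13 10 11 8
j→4, i→5; i≥j, return j=4. data = 5 6 0 2 4 13 10 11 8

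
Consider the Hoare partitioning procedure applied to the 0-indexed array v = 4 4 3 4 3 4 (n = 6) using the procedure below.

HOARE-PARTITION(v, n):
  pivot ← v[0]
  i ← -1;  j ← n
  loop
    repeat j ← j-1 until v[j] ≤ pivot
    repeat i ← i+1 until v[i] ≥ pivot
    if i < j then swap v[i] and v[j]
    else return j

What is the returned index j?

3

pivot=4
j stops at 5 (4), i stops at 0 (4); swap ⇒ 4 4 3 4 3 4
j stops at 4 (3), i stops at 1 (4); swap ⇒ 4 3 3 4 4 4
j stops at 3, i stops at 3; i≥j ⇒ return 3. v=4 3 3 4 4 4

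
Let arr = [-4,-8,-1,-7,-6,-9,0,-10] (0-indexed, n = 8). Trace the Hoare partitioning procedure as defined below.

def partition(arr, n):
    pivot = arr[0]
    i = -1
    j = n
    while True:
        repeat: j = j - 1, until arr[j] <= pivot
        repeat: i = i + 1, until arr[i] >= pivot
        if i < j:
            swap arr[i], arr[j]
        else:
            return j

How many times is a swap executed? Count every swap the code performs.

pivot = arr[0] = -4; i = -1, j = 8
j→7 (arr[7]=-10≤-4), i→0 (arr[0]=-4≥-4); i<j, swap → [-10,-8,-1,-7,-6,-9,0,-4]
j→5 (arr[5]=-9≤-4), i→2 (arr[2]=-1≥-4); i<j, swap → [-10,-8,-9,-7,-6,-1,0,-4]
j→4, i→5; i≥j, return j=4. arr = [-10,-8,-9,-7,-6,-1,0,-4]

2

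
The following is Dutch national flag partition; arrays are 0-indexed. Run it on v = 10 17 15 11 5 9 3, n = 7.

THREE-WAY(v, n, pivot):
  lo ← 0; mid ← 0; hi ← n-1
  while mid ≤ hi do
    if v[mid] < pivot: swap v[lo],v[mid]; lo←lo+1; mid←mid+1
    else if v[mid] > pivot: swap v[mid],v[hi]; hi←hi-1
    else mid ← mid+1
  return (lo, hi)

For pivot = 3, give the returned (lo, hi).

lo=0 mid=0 hi=6
10>3: swap(0,6), hi=5 ⇒ 3 17 15 11 5 9 10
3=3: mid=1
17>3: swap(1,5), hi=4 ⇒ 3 9 15 11 5 17 10
9>3: swap(1,4), hi=3 ⇒ 3 5 15 11 9 17 10
5>3: swap(1,3), hi=2 ⇒ 3 11 15 5 9 17 10
11>3: swap(1,2), hi=1 ⇒ 3 15 11 5 9 17 10
15>3: swap(1,1), hi=0 ⇒ 3 15 11 5 9 17 10
done. lo=0 hi=0; v=3 15 11 5 9 17 10

(0, 0)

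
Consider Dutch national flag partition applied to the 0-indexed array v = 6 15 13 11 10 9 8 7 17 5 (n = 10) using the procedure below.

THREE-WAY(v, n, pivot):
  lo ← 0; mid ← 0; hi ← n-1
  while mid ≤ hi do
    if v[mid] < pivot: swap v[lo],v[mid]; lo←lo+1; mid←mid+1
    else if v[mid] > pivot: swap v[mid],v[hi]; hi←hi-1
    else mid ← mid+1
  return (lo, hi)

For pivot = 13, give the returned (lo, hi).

(7, 7)

lo=0 mid=0 hi=9
6<13: swap(0,0), lo=1 mid=1 ⇒ 6 15 13 11 10 9 8 7 17 5
15>13: swap(1,9), hi=8 ⇒ 6 5 13 11 10 9 8 7 17 15
5<13: swap(1,1), lo=2 mid=2 ⇒ 6 5 13 11 10 9 8 7 17 15
13=13: mid=3
11<13: swap(2,3), lo=3 mid=4 ⇒ 6 5 11 13 10 9 8 7 17 15
10<13: swap(3,4), lo=4 mid=5 ⇒ 6 5 11 10 13 9 8 7 17 15
9<13: swap(4,5), lo=5 mid=6 ⇒ 6 5 11 10 9 13 8 7 17 15
8<13: swap(5,6), lo=6 mid=7 ⇒ 6 5 11 10 9 8 13 7 17 15
7<13: swap(6,7), lo=7 mid=8 ⇒ 6 5 11 10 9 8 7 13 17 15
17>13: swap(8,8), hi=7 ⇒ 6 5 11 10 9 8 7 13 17 15
done. lo=7 hi=7; v=6 5 11 10 9 8 7 13 17 15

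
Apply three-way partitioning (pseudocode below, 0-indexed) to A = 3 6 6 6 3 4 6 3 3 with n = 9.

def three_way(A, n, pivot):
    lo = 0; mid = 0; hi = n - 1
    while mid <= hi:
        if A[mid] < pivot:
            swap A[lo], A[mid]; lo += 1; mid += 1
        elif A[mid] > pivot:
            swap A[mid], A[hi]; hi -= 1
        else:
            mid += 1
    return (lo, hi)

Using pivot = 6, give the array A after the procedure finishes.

lo=0 mid=0 hi=8
3<6: swap(0,0), lo=1 mid=1 ⇒ 3 6 6 6 3 4 6 3 3
6=6: mid=2
6=6: mid=3
6=6: mid=4
3<6: swap(1,4), lo=2 mid=5 ⇒ 3 3 6 6 6 4 6 3 3
4<6: swap(2,5), lo=3 mid=6 ⇒ 3 3 4 6 6 6 6 3 3
6=6: mid=7
3<6: swap(3,7), lo=4 mid=8 ⇒ 3 3 4 3 6 6 6 6 3
3<6: swap(4,8), lo=5 mid=9 ⇒ 3 3 4 3 3 6 6 6 6
done. lo=5 hi=8; A=3 3 4 3 3 6 6 6 6

3 3 4 3 3 6 6 6 6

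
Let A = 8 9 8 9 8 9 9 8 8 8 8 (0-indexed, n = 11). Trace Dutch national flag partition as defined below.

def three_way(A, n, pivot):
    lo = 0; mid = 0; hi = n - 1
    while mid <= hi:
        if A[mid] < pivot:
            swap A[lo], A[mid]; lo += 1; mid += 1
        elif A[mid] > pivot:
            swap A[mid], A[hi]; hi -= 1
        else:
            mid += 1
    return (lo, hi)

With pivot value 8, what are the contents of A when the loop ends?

8 8 8 8 8 8 8 9 9 9 9

lo=0 mid=0 hi=10
8=8: mid=1
9>8: swap(1,10), hi=9 ⇒ 8 8 8 9 8 9 9 8 8 8 9
8=8: mid=2
8=8: mid=3
9>8: swap(3,9), hi=8 ⇒ 8 8 8 8 8 9 9 8 8 9 9
8=8: mid=4
8=8: mid=5
9>8: swap(5,8), hi=7 ⇒ 8 8 8 8 8 8 9 8 9 9 9
8=8: mid=6
9>8: swap(6,7), hi=6 ⇒ 8 8 8 8 8 8 8 9 9 9 9
8=8: mid=7
done. lo=0 hi=6; A=8 8 8 8 8 8 8 9 9 9 9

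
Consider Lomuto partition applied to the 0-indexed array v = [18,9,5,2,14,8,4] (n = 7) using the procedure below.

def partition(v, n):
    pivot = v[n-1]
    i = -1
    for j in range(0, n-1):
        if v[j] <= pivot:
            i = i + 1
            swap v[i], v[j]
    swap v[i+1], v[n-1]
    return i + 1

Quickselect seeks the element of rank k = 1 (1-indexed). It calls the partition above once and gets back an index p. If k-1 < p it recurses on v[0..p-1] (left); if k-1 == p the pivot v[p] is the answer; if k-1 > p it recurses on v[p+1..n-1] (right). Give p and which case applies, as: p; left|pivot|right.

1; left

pivot=4, i=-1
j=0: 18>4, skip
j=1: 9>4, skip
j=2: 5>4, skip
j=3: 2≤4, i=0, swap(0,3) ⇒ [2,9,5,18,14,8,4]
j=4: 14>4, skip
j=5: 8>4, skip
swap(1,6) ⇒ [2,4,5,18,14,8,9]; return 1
p = 1; k-1 = 0 < 1 ⇒ left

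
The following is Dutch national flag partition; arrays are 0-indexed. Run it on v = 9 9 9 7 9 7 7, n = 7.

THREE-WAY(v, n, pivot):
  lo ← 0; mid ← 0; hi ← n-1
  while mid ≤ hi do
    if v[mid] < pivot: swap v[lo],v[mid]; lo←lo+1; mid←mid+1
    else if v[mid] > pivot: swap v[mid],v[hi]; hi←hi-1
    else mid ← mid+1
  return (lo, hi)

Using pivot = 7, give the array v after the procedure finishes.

pivot = 7; lo=0, mid=0, hi=6
v[mid]=9>7: swap v[0],v[6]; hi=5 → 7 9 9 7 9 7 9
v[mid]=7=7: mid=1
v[mid]=9>7: swap v[1],v[5]; hi=4 → 7 7 9 7 9 9 9
v[mid]=7=7: mid=2
v[mid]=9>7: swap v[2],v[4]; hi=3 → 7 7 9 7 9 9 9
v[mid]=9>7: swap v[2],v[3]; hi=2 → 7 7 7 9 9 9 9
v[mid]=7=7: mid=3
end: lo=0, hi=2; v = 7 7 7 9 9 9 9

7 7 7 9 9 9 9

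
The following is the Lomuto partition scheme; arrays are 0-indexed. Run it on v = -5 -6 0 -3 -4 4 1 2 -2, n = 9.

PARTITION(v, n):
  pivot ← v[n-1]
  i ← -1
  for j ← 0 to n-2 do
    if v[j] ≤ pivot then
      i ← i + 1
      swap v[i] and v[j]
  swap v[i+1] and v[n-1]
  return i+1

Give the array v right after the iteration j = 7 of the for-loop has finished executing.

pivot=-2, i=-1
j=0: -5≤-2, i=0, swap(0,0) ⇒ -5 -6 0 -3 -4 4 1 2 -2
j=1: -6≤-2, i=1, swap(1,1) ⇒ -5 -6 0 -3 -4 4 1 2 -2
j=2: 0>-2, skip
j=3: -3≤-2, i=2, swap(2,3) ⇒ -5 -6 -3 0 -4 4 1 2 -2
j=4: -4≤-2, i=3, swap(3,4) ⇒ -5 -6 -3 -4 0 4 1 2 -2
j=5: 4>-2, skip
j=6: 1>-2, skip
j=7: 2>-2, skip
(after j=7) v = -5 -6 -3 -4 0 4 1 2 -2

-5 -6 -3 -4 0 4 1 2 -2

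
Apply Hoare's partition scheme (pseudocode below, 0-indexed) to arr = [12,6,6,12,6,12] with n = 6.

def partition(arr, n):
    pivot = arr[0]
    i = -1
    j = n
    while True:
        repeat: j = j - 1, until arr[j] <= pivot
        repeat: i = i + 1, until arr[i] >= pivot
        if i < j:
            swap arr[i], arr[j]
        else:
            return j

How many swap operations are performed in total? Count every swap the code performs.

pivot=12
j stops at 5 (12), i stops at 0 (12); swap ⇒ [12,6,6,12,6,12]
j stops at 4 (6), i stops at 3 (12); swap ⇒ [12,6,6,6,12,12]
j stops at 3, i stops at 4; i≥j ⇒ return 3. arr=[12,6,6,6,12,12]

2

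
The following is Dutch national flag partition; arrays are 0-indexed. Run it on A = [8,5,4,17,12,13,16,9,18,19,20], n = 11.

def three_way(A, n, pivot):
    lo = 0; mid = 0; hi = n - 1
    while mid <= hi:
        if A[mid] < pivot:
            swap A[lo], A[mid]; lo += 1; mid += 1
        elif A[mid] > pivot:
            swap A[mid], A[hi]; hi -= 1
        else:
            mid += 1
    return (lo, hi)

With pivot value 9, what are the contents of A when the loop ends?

[8,5,4,9,13,16,12,18,19,20,17]

pivot = 9; lo=0, mid=0, hi=10
A[mid]=8<9: swap A[0],A[0]; lo=1,mid=1 → [8,5,4,17,12,13,16,9,18,19,20]
A[mid]=5<9: swap A[1],A[1]; lo=2,mid=2 → [8,5,4,17,12,13,16,9,18,19,20]
A[mid]=4<9: swap A[2],A[2]; lo=3,mid=3 → [8,5,4,17,12,13,16,9,18,19,20]
A[mid]=17>9: swap A[3],A[10]; hi=9 → [8,5,4,20,12,13,16,9,18,19,17]
A[mid]=20>9: swap A[3],A[9]; hi=8 → [8,5,4,19,12,13,16,9,18,20,17]
A[mid]=19>9: swap A[3],A[8]; hi=7 → [8,5,4,18,12,13,16,9,19,20,17]
A[mid]=18>9: swap A[3],A[7]; hi=6 → [8,5,4,9,12,13,16,18,19,20,17]
A[mid]=9=9: mid=4
A[mid]=12>9: swap A[4],A[6]; hi=5 → [8,5,4,9,16,13,12,18,19,20,17]
A[mid]=16>9: swap A[4],A[5]; hi=4 → [8,5,4,9,13,16,12,18,19,20,17]
A[mid]=13>9: swap A[4],A[4]; hi=3 → [8,5,4,9,13,16,12,18,19,20,17]
end: lo=3, hi=3; A = [8,5,4,9,13,16,12,18,19,20,17]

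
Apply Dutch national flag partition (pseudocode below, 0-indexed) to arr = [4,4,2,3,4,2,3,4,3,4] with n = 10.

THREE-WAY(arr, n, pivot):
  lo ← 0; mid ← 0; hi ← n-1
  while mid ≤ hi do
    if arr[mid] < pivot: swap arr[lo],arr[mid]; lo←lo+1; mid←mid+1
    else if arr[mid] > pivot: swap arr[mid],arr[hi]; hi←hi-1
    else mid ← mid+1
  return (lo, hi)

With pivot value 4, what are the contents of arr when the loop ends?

[2,3,2,3,3,4,4,4,4,4]

lo=0 mid=0 hi=9
4=4: mid=1
4=4: mid=2
2<4: swap(0,2), lo=1 mid=3 ⇒ [2,4,4,3,4,2,3,4,3,4]
3<4: swap(1,3), lo=2 mid=4 ⇒ [2,3,4,4,4,2,3,4,3,4]
4=4: mid=5
2<4: swap(2,5), lo=3 mid=6 ⇒ [2,3,2,4,4,4,3,4,3,4]
3<4: swap(3,6), lo=4 mid=7 ⇒ [2,3,2,3,4,4,4,4,3,4]
4=4: mid=8
3<4: swap(4,8), lo=5 mid=9 ⇒ [2,3,2,3,3,4,4,4,4,4]
4=4: mid=10
done. lo=5 hi=9; arr=[2,3,2,3,3,4,4,4,4,4]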